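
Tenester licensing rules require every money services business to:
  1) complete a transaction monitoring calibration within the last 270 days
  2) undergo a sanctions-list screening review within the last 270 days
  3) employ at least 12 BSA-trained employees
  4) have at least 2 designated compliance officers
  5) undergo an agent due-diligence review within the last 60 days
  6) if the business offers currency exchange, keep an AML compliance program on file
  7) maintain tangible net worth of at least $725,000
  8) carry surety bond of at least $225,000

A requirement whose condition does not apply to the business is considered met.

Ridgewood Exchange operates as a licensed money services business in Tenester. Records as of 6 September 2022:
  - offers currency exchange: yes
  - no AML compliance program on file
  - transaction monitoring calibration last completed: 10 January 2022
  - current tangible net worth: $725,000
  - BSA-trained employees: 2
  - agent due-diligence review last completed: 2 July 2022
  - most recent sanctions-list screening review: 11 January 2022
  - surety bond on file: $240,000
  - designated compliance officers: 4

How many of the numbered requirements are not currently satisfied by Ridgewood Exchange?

3

1. transaction monitoring calibration 239 days ago vs limit 270 → met
2. sanctions-list screening review 238 days ago vs limit 270 → met
3. BSA-trained employees 2 < 12 → not met
4. designated compliance officers 4 ≥ 2 → met
5. agent due-diligence review 66 days ago vs limit 60 → not met
6. condition 'offers currency exchange' holds; AML compliance program absent → not met
7. tangible net worth $725,000 ≥ $725,000 → met
8. surety bond $240,000 ≥ $225,000 → met
Not met: 3 of 8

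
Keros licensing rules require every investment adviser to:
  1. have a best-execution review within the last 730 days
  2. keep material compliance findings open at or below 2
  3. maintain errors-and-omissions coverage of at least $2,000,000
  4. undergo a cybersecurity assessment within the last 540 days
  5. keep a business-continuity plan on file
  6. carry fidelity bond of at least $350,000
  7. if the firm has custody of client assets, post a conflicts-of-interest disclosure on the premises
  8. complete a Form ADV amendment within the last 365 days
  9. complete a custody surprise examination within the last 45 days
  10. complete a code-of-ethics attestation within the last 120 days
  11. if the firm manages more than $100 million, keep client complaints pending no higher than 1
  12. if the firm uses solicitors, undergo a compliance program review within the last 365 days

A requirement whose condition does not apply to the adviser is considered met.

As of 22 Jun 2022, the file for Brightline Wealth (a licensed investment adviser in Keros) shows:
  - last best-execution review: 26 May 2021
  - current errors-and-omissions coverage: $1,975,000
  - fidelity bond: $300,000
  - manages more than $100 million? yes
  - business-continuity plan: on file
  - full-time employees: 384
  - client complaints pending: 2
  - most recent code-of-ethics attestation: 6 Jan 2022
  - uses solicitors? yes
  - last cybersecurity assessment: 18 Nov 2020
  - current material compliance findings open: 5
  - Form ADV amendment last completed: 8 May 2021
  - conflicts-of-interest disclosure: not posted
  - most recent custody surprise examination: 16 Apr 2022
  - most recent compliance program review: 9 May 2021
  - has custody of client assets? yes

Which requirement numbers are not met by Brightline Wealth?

2, 3, 4, 6, 7, 8, 9, 10, 11, 12

1. best-execution review 392 days ago vs limit 730 → met
2. material compliance findings open 5 > 2 → not met
3. errors-and-omissions coverage $1,975,000 < $2,000,000 → not met
4. cybersecurity assessment 581 days ago vs limit 540 → not met
5. business-continuity plan present → met
6. fidelity bond $300,000 < $350,000 → not met
7. condition 'has custody of client assets' holds; conflicts-of-interest disclosure absent → not met
8. Form ADV amendment 410 days ago vs limit 365 → not met
9. custody surprise examination 67 days ago vs limit 45 → not met
10. code-of-ethics attestation 167 days ago vs limit 120 → not met
11. condition 'manages more than $100 million' holds; client complaints pending 2 > 1 → not met
12. condition 'uses solicitors' holds; compliance program review 409 days ago vs limit 365 → not met
Not met: 2, 3, 4, 6, 7, 8, 9, 10, 11, 12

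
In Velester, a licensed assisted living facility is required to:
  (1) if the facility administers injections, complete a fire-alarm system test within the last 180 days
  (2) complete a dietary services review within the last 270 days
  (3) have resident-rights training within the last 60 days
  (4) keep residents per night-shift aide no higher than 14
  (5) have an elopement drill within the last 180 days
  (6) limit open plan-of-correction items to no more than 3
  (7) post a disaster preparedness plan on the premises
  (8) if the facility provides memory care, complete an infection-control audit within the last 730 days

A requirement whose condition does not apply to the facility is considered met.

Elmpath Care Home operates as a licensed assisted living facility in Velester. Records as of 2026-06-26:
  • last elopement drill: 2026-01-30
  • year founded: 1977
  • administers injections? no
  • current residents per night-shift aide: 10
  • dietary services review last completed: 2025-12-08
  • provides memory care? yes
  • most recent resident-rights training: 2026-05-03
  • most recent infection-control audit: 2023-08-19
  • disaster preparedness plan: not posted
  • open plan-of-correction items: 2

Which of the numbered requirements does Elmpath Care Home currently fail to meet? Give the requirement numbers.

7, 8

1. condition 'administers injections' does not hold → requirement n/a → met
2. dietary services review 200 days ago vs limit 270 → met
3. resident-rights training 54 days ago vs limit 60 → met
4. residents per night-shift aide 10 ≤ 14 → met
5. elopement drill 147 days ago vs limit 180 → met
6. open plan-of-correction items 2 ≤ 3 → met
7. disaster preparedness plan absent → not met
8. condition 'provides memory care' holds; infection-control audit 1042 days ago vs limit 730 → not met
Not met: 7, 8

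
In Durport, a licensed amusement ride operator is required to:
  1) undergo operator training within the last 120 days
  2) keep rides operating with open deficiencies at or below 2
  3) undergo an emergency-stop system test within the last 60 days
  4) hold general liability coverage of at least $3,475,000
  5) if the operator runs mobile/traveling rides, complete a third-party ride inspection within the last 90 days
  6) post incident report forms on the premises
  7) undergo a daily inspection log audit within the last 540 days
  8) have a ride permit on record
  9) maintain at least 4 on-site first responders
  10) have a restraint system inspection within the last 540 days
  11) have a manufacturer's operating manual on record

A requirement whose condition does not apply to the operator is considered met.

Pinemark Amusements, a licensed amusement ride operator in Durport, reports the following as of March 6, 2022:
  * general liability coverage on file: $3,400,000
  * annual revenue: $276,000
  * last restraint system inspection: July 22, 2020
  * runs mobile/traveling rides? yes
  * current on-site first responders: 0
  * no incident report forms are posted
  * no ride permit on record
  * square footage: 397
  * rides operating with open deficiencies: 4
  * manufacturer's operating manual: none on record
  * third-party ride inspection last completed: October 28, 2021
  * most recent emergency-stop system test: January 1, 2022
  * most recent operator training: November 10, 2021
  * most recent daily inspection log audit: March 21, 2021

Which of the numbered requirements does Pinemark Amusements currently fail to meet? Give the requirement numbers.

2, 3, 4, 5, 6, 8, 9, 10, 11

1. operator training 116 days ago vs limit 120 → met
2. rides operating with open deficiencies 4 > 2 → not met
3. emergency-stop system test 64 days ago vs limit 60 → not met
4. general liability coverage $3,400,000 < $3,475,000 → not met
5. condition 'runs mobile/traveling rides' holds; third-party ride inspection 129 days ago vs limit 90 → not met
6. incident report forms absent → not met
7. daily inspection log audit 350 days ago vs limit 540 → met
8. ride permit absent → not met
9. on-site first responders 0 < 4 → not met
10. restraint system inspection 592 days ago vs limit 540 → not met
11. manufacturer's operating manual absent → not met
Not met: 2, 3, 4, 5, 6, 8, 9, 10, 11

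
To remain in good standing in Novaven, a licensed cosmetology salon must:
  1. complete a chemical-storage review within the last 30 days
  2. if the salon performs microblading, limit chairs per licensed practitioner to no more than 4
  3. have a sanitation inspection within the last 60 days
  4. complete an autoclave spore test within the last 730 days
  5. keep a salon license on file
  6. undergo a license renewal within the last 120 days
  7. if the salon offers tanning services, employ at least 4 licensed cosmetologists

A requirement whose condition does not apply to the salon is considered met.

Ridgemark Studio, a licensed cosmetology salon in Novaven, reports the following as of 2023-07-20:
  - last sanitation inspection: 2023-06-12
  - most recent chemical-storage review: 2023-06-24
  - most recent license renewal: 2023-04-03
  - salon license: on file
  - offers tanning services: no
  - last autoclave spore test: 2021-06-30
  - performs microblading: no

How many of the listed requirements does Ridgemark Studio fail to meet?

1

1. chemical-storage review 26 days ago vs limit 30 → met
2. condition 'performs microblading' does not hold → requirement n/a → met
3. sanitation inspection 38 days ago vs limit 60 → met
4. autoclave spore test 750 days ago vs limit 730 → not met
5. salon license present → met
6. license renewal 108 days ago vs limit 120 → met
7. condition 'offers tanning services' does not hold → requirement n/a → met
Not met: 1 of 7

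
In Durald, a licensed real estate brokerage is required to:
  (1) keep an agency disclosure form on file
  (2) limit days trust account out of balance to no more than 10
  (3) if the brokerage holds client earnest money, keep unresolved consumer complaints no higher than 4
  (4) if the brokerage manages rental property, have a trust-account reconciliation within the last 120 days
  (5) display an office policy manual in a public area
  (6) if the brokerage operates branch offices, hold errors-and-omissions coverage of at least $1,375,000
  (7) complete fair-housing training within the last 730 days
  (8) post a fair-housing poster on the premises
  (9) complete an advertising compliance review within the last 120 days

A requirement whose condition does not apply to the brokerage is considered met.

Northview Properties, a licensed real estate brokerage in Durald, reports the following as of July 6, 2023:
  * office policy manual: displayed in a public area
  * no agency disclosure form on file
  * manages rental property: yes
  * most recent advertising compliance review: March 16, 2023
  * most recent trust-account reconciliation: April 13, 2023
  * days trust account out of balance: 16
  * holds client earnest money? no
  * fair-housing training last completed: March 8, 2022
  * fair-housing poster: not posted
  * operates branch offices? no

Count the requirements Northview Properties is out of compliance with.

3

1. agency disclosure form absent → not met
2. days trust account out of balance 16 > 10 → not met
3. condition 'holds client earnest money' does not hold → requirement n/a → met
4. condition 'manages rental property' holds; trust-account reconciliation 84 days ago vs limit 120 → met
5. office policy manual present → met
6. condition 'operates branch offices' does not hold → requirement n/a → met
7. fair-housing training 485 days ago vs limit 730 → met
8. fair-housing poster absent → not met
9. advertising compliance review 112 days ago vs limit 120 → met
Not met: 3 of 9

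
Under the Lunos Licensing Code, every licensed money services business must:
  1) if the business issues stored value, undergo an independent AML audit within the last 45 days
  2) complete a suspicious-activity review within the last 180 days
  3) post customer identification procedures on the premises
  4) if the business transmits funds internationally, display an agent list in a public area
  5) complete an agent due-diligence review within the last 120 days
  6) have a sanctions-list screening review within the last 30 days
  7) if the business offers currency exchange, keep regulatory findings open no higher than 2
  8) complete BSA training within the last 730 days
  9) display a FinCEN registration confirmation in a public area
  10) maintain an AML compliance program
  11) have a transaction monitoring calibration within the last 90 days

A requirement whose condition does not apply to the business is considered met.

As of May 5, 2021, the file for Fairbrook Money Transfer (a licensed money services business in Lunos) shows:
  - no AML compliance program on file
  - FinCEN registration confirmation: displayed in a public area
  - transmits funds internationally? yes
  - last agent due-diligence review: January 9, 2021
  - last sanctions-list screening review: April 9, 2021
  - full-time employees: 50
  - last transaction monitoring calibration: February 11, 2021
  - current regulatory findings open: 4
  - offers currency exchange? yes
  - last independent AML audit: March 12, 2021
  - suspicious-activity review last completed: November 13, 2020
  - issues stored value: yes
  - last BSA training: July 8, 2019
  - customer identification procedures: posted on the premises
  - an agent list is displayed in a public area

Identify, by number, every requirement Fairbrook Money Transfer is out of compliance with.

1. condition 'issues stored value' holds; independent AML audit 54 days ago vs limit 45 → not met
2. suspicious-activity review 173 days ago vs limit 180 → met
3. customer identification procedures present → met
4. condition 'transmits funds internationally' holds; agent list present → met
5. agent due-diligence review 116 days ago vs limit 120 → met
6. sanctions-list screening review 26 days ago vs limit 30 → met
7. condition 'offers currency exchange' holds; regulatory findings open 4 > 2 → not met
8. BSA training 667 days ago vs limit 730 → met
9. FinCEN registration confirmation present → met
10. AML compliance program absent → not met
11. transaction monitoring calibration 83 days ago vs limit 90 → met
Not met: 1, 7, 10

1, 7, 10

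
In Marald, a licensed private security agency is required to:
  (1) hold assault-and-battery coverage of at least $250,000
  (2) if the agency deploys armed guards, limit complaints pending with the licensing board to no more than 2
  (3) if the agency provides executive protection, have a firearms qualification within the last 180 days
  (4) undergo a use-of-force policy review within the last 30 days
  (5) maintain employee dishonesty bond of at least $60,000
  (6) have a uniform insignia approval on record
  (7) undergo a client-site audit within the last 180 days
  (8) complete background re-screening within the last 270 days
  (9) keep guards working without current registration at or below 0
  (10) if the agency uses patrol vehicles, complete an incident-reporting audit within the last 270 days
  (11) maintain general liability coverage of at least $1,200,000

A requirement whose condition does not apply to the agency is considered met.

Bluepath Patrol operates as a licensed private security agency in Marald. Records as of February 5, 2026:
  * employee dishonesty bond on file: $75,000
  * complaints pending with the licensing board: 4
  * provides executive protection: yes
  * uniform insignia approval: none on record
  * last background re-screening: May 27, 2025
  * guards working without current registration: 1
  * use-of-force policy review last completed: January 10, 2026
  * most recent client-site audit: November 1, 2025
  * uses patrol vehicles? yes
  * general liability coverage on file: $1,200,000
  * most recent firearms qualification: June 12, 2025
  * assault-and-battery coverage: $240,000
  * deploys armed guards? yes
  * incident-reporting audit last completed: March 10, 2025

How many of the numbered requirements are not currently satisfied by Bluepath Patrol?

1. assault-and-battery coverage $240,000 < $250,000 → not met
2. condition 'deploys armed guards' holds; complaints pending with the licensing board 4 > 2 → not met
3. condition 'provides executive protection' holds; firearms qualification 238 days ago vs limit 180 → not met
4. use-of-force policy review 26 days ago vs limit 30 → met
5. employee dishonesty bond $75,000 ≥ $60,000 → met
6. uniform insignia approval absent → not met
7. client-site audit 96 days ago vs limit 180 → met
8. background re-screening 254 days ago vs limit 270 → met
9. guards working without current registration 1 > 0 → not met
10. condition 'uses patrol vehicles' holds; incident-reporting audit 332 days ago vs limit 270 → not met
11. general liability coverage $1,200,000 ≥ $1,200,000 → met
Not met: 6 of 11

6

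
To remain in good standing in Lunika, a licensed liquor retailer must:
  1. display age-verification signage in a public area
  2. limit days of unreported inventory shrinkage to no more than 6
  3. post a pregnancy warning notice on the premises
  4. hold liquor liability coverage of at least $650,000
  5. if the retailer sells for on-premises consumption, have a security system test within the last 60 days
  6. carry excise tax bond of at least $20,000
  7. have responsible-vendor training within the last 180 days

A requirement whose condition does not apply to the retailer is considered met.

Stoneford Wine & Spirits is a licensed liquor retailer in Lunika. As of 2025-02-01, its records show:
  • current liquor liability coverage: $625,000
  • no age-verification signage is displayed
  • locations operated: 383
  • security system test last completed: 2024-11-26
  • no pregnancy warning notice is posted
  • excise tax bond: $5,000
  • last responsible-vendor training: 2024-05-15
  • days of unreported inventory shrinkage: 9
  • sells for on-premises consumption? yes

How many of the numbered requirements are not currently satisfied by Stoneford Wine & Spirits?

1. age-verification signage absent → not met
2. days of unreported inventory shrinkage 9 > 6 → not met
3. pregnancy warning notice absent → not met
4. liquor liability coverage $625,000 < $650,000 → not met
5. condition 'sells for on-premises consumption' holds; security system test 67 days ago vs limit 60 → not met
6. excise tax bond $5,000 < $20,000 → not met
7. responsible-vendor training 262 days ago vs limit 180 → not met
Not met: 7 of 7

7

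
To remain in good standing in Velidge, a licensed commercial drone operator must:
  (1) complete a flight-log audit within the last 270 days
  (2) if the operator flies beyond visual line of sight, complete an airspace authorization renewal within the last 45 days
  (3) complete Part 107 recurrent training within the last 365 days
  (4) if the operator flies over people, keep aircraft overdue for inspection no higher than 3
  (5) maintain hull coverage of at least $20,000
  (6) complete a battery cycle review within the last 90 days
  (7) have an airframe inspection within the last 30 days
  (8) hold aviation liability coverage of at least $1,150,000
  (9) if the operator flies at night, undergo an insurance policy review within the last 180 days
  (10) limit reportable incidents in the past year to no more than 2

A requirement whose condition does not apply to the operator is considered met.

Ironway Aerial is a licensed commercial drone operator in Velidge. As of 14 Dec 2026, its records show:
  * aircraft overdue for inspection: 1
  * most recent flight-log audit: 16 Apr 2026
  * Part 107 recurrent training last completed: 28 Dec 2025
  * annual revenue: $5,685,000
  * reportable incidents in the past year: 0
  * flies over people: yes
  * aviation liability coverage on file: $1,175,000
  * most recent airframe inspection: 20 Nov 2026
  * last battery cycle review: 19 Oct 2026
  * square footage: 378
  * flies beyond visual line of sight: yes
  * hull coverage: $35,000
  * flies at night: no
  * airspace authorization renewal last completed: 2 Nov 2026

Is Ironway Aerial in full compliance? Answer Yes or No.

Yes

1. flight-log audit 242 days ago vs limit 270 → met
2. condition 'flies beyond visual line of sight' holds; airspace authorization renewal 42 days ago vs limit 45 → met
3. Part 107 recurrent training 351 days ago vs limit 365 → met
4. condition 'flies over people' holds; aircraft overdue for inspection 1 ≤ 3 → met
5. hull coverage $35,000 ≥ $20,000 → met
6. battery cycle review 56 days ago vs limit 90 → met
7. airframe inspection 24 days ago vs limit 30 → met
8. aviation liability coverage $1,175,000 ≥ $1,150,000 → met
9. condition 'flies at night' does not hold → requirement n/a → met
10. reportable incidents in the past year 0 ≤ 2 → met
All met.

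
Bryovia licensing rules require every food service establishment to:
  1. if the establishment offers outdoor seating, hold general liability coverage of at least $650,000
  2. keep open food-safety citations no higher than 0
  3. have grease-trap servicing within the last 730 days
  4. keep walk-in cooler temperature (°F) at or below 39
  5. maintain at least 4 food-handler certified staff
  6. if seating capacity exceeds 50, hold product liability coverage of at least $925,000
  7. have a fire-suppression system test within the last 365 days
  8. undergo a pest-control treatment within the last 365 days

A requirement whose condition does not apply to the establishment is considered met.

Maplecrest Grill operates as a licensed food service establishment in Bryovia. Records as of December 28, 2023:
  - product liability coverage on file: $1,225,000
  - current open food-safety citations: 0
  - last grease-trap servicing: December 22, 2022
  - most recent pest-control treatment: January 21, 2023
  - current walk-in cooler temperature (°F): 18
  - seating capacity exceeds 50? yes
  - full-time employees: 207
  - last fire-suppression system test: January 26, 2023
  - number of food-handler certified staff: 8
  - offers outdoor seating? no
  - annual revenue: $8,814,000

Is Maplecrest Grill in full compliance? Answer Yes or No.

1. condition 'offers outdoor seating' does not hold → requirement n/a → met
2. open food-safety citations 0 ≤ 0 → met
3. grease-trap servicing 371 days ago vs limit 730 → met
4. walk-in cooler temperature (°F) 18 ≤ 39 → met
5. food-handler certified staff 8 ≥ 4 → met
6. condition 'seating capacity exceeds 50' holds; product liability coverage $1,225,000 ≥ $925,000 → met
7. fire-suppression system test 336 days ago vs limit 365 → met
8. pest-control treatment 341 days ago vs limit 365 → met
All met.

Yes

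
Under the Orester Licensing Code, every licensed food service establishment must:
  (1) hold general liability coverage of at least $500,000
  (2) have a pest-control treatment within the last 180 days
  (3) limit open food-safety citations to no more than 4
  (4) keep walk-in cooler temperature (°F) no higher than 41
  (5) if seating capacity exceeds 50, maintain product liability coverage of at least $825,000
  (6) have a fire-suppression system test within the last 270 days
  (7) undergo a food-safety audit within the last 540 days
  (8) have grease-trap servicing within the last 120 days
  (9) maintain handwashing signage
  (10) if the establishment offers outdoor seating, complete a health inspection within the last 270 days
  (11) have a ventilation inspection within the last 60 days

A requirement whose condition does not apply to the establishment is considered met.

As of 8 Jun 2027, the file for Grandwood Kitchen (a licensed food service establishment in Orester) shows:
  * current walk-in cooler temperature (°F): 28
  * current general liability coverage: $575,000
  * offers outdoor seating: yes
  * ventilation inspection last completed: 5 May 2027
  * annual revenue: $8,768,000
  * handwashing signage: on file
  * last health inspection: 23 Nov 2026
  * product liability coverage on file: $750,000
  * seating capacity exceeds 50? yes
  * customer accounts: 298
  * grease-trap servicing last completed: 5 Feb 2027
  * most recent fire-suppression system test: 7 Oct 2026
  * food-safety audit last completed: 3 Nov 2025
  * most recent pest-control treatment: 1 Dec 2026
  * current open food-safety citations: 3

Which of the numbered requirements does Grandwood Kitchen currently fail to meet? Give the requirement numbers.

1. general liability coverage $575,000 ≥ $500,000 → met
2. pest-control treatment 189 days ago vs limit 180 → not met
3. open food-safety citations 3 ≤ 4 → met
4. walk-in cooler temperature (°F) 28 ≤ 41 → met
5. condition 'seating capacity exceeds 50' holds; product liability coverage $750,000 < $825,000 → not met
6. fire-suppression system test 244 days ago vs limit 270 → met
7. food-safety audit 582 days ago vs limit 540 → not met
8. grease-trap servicing 123 days ago vs limit 120 → not met
9. handwashing signage present → met
10. condition 'offers outdoor seating' holds; health inspection 197 days ago vs limit 270 → met
11. ventilation inspection 34 days ago vs limit 60 → met
Not met: 2, 5, 7, 8

2, 5, 7, 8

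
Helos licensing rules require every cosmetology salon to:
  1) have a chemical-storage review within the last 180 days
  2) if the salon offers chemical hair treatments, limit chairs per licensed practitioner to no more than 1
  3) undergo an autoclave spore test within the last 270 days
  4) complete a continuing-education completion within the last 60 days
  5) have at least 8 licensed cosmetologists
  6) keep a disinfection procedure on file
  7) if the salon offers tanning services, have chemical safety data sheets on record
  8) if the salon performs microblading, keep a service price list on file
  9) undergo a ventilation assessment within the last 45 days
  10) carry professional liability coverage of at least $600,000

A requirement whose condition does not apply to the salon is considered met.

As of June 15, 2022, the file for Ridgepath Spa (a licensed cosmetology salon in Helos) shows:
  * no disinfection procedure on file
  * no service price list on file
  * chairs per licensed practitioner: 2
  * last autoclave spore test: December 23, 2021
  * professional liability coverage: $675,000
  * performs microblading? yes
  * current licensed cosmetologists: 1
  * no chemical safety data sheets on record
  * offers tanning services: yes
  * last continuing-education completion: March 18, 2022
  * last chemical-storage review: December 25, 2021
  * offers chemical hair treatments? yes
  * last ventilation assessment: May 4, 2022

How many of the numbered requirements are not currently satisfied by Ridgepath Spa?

1. chemical-storage review 172 days ago vs limit 180 → met
2. condition 'offers chemical hair treatments' holds; chairs per licensed practitioner 2 > 1 → not met
3. autoclave spore test 174 days ago vs limit 270 → met
4. continuing-education completion 89 days ago vs limit 60 → not met
5. licensed cosmetologists 1 < 8 → not met
6. disinfection procedure absent → not met
7. condition 'offers tanning services' holds; chemical safety data sheets absent → not met
8. condition 'performs microblading' holds; service price list absent → not met
9. ventilation assessment 42 days ago vs limit 45 → met
10. professional liability coverage $675,000 ≥ $600,000 → met
Not met: 6 of 10

6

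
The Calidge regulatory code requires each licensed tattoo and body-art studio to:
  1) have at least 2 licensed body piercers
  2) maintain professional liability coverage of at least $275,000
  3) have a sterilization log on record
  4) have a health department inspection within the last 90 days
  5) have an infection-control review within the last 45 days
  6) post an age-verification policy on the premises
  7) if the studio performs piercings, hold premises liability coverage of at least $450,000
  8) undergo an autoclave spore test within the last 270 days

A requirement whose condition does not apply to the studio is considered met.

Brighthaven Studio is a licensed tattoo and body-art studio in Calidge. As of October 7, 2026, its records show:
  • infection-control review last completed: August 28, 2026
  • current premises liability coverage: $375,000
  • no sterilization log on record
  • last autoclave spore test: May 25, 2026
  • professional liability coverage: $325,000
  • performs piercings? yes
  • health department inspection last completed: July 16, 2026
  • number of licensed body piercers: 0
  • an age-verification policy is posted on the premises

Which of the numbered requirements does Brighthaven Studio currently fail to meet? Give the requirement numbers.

1, 3, 7

1. licensed body piercers 0 < 2 → not met
2. professional liability coverage $325,000 ≥ $275,000 → met
3. sterilization log absent → not met
4. health department inspection 83 days ago vs limit 90 → met
5. infection-control review 40 days ago vs limit 45 → met
6. age-verification policy present → met
7. condition 'performs piercings' holds; premises liability coverage $375,000 < $450,000 → not met
8. autoclave spore test 135 days ago vs limit 270 → met
Not met: 1, 3, 7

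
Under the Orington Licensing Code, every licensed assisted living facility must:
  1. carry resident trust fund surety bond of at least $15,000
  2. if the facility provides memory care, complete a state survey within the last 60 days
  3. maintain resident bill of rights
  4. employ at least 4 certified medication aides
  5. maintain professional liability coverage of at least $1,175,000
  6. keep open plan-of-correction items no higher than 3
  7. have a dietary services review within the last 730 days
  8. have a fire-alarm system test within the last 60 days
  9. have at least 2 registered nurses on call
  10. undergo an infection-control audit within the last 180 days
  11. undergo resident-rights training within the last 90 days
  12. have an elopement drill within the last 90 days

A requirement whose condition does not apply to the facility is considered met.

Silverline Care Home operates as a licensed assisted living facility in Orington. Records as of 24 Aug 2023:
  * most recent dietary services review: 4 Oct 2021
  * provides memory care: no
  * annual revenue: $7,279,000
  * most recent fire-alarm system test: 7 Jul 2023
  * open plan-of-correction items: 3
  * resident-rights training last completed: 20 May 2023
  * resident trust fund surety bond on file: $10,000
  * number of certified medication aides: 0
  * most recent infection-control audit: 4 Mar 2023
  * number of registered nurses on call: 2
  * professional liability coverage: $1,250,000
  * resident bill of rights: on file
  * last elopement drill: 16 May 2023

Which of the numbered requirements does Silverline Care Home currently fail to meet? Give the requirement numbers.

1. resident trust fund surety bond $10,000 < $15,000 → not met
2. condition 'provides memory care' does not hold → requirement n/a → met
3. resident bill of rights present → met
4. certified medication aides 0 < 4 → not met
5. professional liability coverage $1,250,000 ≥ $1,175,000 → met
6. open plan-of-correction items 3 ≤ 3 → met
7. dietary services review 689 days ago vs limit 730 → met
8. fire-alarm system test 48 days ago vs limit 60 → met
9. registered nurses on call 2 ≥ 2 → met
10. infection-control audit 173 days ago vs limit 180 → met
11. resident-rights training 96 days ago vs limit 90 → not met
12. elopement drill 100 days ago vs limit 90 → not met
Not met: 1, 4, 11, 12

1, 4, 11, 12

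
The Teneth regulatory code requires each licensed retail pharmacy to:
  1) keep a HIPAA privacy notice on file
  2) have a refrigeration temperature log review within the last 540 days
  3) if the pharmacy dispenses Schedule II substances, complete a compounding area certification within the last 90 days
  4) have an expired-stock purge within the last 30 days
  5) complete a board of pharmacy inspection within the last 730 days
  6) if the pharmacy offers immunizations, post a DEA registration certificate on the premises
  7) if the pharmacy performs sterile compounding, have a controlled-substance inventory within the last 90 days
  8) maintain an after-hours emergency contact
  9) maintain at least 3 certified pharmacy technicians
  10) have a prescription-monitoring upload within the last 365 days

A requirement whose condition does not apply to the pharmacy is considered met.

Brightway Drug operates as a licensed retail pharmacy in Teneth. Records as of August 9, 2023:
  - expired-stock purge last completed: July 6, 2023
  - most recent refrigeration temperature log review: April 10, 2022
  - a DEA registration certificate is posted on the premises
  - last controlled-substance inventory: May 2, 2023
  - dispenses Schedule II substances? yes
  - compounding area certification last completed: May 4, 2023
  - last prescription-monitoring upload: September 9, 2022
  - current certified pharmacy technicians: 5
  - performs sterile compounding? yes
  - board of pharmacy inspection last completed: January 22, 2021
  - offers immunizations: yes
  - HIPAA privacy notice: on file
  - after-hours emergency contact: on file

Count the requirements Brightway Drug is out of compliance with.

1. HIPAA privacy notice present → met
2. refrigeration temperature log review 486 days ago vs limit 540 → met
3. condition 'dispenses Schedule II substances' holds; compounding area certification 97 days ago vs limit 90 → not met
4. expired-stock purge 34 days ago vs limit 30 → not met
5. board of pharmacy inspection 929 days ago vs limit 730 → not met
6. condition 'offers immunizations' holds; DEA registration certificate present → met
7. condition 'performs sterile compounding' holds; controlled-substance inventory 99 days ago vs limit 90 → not met
8. after-hours emergency contact present → met
9. certified pharmacy technicians 5 ≥ 3 → met
10. prescription-monitoring upload 334 days ago vs limit 365 → met
Not met: 4 of 10

4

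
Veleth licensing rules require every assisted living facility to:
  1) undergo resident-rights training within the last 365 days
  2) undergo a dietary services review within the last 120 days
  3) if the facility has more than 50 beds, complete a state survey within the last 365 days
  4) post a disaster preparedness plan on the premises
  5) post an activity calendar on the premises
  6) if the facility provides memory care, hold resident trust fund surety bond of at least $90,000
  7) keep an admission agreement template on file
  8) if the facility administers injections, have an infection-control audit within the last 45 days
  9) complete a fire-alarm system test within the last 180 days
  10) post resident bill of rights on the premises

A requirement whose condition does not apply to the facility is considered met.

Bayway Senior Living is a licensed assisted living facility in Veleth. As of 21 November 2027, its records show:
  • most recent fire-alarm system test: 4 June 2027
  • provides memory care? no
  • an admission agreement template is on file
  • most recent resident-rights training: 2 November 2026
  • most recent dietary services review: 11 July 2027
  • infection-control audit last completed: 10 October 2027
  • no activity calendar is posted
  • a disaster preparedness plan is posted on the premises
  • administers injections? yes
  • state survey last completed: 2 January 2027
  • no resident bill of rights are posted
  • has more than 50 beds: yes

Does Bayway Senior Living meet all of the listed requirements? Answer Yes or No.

No

1. resident-rights training 384 days ago vs limit 365 → not met
2. dietary services review 133 days ago vs limit 120 → not met
3. condition 'has more than 50 beds' holds; state survey 323 days ago vs limit 365 → met
4. disaster preparedness plan present → met
5. activity calendar absent → not met
6. condition 'provides memory care' does not hold → requirement n/a → met
7. admission agreement template present → met
8. condition 'administers injections' holds; infection-control audit 42 days ago vs limit 45 → met
9. fire-alarm system test 170 days ago vs limit 180 → met
10. resident bill of rights absent → not met
Not met: 1, 2, 5, 10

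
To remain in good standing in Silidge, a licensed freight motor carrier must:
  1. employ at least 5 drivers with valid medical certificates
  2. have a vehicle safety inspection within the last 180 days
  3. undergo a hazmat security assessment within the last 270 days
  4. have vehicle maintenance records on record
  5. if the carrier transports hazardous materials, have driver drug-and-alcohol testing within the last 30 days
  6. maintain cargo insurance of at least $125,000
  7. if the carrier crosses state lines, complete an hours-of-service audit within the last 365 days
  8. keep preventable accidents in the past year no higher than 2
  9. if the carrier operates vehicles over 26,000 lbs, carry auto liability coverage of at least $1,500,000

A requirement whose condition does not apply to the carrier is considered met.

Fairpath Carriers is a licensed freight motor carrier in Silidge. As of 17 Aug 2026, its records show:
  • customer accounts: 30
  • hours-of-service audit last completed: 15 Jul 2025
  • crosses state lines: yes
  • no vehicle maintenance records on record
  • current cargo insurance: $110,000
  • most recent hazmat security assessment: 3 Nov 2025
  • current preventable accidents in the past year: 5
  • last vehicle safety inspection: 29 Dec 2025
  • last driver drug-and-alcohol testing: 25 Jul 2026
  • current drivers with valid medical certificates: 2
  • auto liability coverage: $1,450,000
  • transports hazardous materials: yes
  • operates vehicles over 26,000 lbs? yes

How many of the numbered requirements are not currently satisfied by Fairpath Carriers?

8

1. drivers with valid medical certificates 2 < 5 → not met
2. vehicle safety inspection 231 days ago vs limit 180 → not met
3. hazmat security assessment 287 days ago vs limit 270 → not met
4. vehicle maintenance records absent → not met
5. condition 'transports hazardous materials' holds; driver drug-and-alcohol testing 23 days ago vs limit 30 → met
6. cargo insurance $110,000 < $125,000 → not met
7. condition 'crosses state lines' holds; hours-of-service audit 398 days ago vs limit 365 → not met
8. preventable accidents in the past year 5 > 2 → not met
9. condition 'operates vehicles over 26,000 lbs' holds; auto liability coverage $1,450,000 < $1,500,000 → not met
Not met: 8 of 9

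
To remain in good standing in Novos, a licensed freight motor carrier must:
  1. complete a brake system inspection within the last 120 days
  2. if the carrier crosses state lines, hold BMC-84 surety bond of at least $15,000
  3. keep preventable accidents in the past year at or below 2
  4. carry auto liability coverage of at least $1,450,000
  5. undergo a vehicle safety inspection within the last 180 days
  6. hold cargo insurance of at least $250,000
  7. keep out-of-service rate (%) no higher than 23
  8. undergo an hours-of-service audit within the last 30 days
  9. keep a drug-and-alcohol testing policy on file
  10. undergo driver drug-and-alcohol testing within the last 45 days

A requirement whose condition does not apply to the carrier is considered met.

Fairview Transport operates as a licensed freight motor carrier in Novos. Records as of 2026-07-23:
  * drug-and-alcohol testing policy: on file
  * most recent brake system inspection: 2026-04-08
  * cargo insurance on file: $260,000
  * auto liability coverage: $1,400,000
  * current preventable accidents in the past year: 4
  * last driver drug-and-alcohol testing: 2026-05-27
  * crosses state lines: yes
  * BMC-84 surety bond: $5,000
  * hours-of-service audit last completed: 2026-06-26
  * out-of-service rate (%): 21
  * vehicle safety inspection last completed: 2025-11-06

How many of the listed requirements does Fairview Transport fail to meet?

5

1. brake system inspection 106 days ago vs limit 120 → met
2. condition 'crosses state lines' holds; BMC-84 surety bond $5,000 < $15,000 → not met
3. preventable accidents in the past year 4 > 2 → not met
4. auto liability coverage $1,400,000 < $1,450,000 → not met
5. vehicle safety inspection 259 days ago vs limit 180 → not met
6. cargo insurance $260,000 ≥ $250,000 → met
7. out-of-service rate (%) 21 ≤ 23 → met
8. hours-of-service audit 27 days ago vs limit 30 → met
9. drug-and-alcohol testing policy present → met
10. driver drug-and-alcohol testing 57 days ago vs limit 45 → not met
Not met: 5 of 10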